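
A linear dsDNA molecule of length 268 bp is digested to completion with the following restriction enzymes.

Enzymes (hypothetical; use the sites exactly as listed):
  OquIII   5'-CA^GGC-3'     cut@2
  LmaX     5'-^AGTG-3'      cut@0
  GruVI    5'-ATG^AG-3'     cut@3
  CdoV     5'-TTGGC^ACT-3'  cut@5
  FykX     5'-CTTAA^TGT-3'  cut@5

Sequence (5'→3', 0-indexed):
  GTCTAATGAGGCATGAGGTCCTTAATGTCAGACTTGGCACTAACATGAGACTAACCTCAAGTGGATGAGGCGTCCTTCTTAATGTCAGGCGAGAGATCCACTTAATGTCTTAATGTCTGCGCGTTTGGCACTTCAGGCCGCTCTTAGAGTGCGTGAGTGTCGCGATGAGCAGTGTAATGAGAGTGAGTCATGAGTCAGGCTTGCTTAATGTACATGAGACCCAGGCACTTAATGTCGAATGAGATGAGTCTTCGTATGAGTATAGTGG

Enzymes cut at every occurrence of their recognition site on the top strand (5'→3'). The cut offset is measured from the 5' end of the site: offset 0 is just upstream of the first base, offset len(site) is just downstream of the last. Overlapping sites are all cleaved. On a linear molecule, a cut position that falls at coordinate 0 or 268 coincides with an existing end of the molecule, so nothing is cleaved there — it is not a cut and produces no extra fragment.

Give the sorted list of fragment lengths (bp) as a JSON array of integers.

Scan for sites:
  OquIII CAGGC/2: at [85, 133, 195, 221] ⇒ [87, 135, 197, 223]
  LmaX AGTG/0: at [59, 147, 155, 170, 181, 263] ⇒ [59, 147, 155, 170, 181, 263]
  GruVI ATGAG/3: at [5, 12, 44, 64, 164, 176, 189, 213, 238, 243, 255] ⇒ [8, 15, 47, 67, 167, 179, 192, 216, 241, 246, 258]
  CdoV TTGGCACT/5: at [33, 124] ⇒ [38, 129]
  FykX CTTAATGT/5: at [20, 77, 100, 108, 203, 227] ⇒ [25, 82, 105, 113, 208, 232]

All cut coordinates (distinct, sorted): [8, 15, 25, 38, 47, 59, 67, 82, 87, 105, 113, 129, 135, 147, 155, 167, 170, 179, 181, 192, 197, 208, 216, 223, 232, 241, 246, 258, 263]

Fragment lengths:
  [0,8): 8 bp
  [8,15): 7 bp
  [15,25): 10 bp
  [25,38): 13 bp
  [38,47): 9 bp
  [47,59): 12 bp
  [59,67): 8 bp
  [67,82): 15 bp
  [82,87): 5 bp
  [87,105): 18 bp
  [105,113): 8 bp
  [113,129): 16 bp
  [129,135): 6 bp
  [135,147): 12 bp
  [147,155): 8 bp
  [155,167): 12 bp
  [167,170): 3 bp
  [170,179): 9 bp
  [179,181): 2 bp
  [181,192): 11 bp
  [192,197): 5 bp
  [197,208): 11 bp
  [208,216): 8 bp
  [216,223): 7 bp
  [223,232): 9 bp
  [232,241): 9 bp
  [241,246): 5 bp
  [246,258): 12 bp
  [258,263): 5 bp
  [263,268): 5 bp

[2,3,5,5,5,5,5,6,7,7,8,8,8,8,8,9,9,9,9,10,11,11,12,12,12,12,13,15,16,18]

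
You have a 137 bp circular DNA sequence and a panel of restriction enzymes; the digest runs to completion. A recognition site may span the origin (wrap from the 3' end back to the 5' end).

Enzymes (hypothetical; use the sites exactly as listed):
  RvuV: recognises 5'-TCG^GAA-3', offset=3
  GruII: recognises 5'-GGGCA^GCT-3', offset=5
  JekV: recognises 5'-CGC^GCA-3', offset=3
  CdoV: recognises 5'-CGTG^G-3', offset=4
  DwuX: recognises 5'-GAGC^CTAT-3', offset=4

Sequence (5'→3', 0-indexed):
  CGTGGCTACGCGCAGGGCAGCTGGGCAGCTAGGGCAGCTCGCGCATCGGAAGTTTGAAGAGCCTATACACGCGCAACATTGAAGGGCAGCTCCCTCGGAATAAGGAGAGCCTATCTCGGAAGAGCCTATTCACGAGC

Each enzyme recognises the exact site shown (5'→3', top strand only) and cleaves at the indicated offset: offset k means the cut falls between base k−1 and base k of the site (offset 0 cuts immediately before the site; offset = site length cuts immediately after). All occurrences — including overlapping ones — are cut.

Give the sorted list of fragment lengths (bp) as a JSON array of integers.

Per-enzyme occurrences:
  RvuV TCGGAA/3: at [45, 94, 115] ⇒ [48, 97, 118]
  GruII GGGCAGCT/5: at [14, 22, 31, 83] ⇒ [19, 27, 36, 88]
  JekV CGCGCA/3: at [8, 39, 69] ⇒ [11, 42, 72]
  CdoV CGTGG/4: at [0] ⇒ [4]
  DwuX GAGCCTAT/4: at [58, 106, 121] ⇒ [62, 110, 125]

All cut coordinates (distinct, sorted): [4, 11, 19, 27, 36, 42, 48, 62, 72, 88, 97, 110, 118, 125]

Fragments:
  4→11: 7 bp
  11→19: 8 bp
  19→27: 8 bp
  27→36: 9 bp
  36→42: 6 bp
  42→48: 6 bp
  48→62: 14 bp
  62→72: 10 bp
  72→88: 16 bp
  88→97: 9 bp
  97→110: 13 bp
  110→118: 8 bp
  118→125: 7 bp
  125→4 (wrap): 137-125+4 = 16 bp

[6,6,7,7,8,8,8,9,9,10,13,14,16,16]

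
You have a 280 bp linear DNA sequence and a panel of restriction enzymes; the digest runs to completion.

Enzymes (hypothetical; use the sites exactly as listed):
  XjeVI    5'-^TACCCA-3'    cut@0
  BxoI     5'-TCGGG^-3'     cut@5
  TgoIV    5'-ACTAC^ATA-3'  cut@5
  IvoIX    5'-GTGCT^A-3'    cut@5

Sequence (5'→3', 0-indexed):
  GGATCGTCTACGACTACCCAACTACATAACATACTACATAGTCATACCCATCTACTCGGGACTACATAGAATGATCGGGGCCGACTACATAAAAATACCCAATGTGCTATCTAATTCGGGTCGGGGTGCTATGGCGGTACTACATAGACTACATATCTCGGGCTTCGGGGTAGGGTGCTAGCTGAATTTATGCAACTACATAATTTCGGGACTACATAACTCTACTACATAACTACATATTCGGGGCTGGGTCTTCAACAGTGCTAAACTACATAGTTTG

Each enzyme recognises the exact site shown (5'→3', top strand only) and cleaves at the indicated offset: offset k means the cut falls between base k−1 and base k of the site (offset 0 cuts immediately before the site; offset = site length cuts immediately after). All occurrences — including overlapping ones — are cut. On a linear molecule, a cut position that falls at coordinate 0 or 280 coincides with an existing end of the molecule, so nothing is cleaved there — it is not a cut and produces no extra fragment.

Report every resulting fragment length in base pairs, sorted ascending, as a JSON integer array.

Scan for sites:
  XjeVI TACCCA/0: at [14, 44, 95] ⇒ [14, 44, 95]
  BxoI TCGGG/5: at [55, 74, 115, 120, 157, 164, 205, 240] ⇒ [60, 79, 120, 125, 162, 169, 210, 245]
  TgoIV ACTACATA/5: at [20, 32, 60, 83, 138, 147, 194, 210, 223, 231, 267] ⇒ [25, 37, 65, 88, 143, 152, 199, 215, 228, 236, 272]
  IvoIX GTGCTA/5: at [103, 125, 174, 260] ⇒ [108, 130, 179, 265]

Pooled cuts: [14, 25, 37, 44, 60, 65, 79, 88, 95, 108, 120, 125, 130, 143, 152, 162, 169, 179, 199, 210, 215, 228, 236, 245, 265, 272]

Fragments:
  [0,14): 14 bp
  [14,25): 11 bp
  [25,37): 12 bp
  [37,44): 7 bp
  [44,60): 16 bp
  [60,65): 5 bp
  [65,79): 14 bp
  [79,88): 9 bp
  [88,95): 7 bp
  [95,108): 13 bp
  [108,120): 12 bp
  [120,125): 5 bp
  [125,130): 5 bp
  [130,143): 13 bp
  [143,152): 9 bp
  [152,162): 10 bp
  [162,169): 7 bp
  [169,179): 10 bp
  [179,199): 20 bp
  [199,210): 11 bp
  [210,215): 5 bp
  [215,228): 13 bp
  [228,236): 8 bp
  [236,245): 9 bp
  [245,265): 20 bp
  [265,272): 7 bp
  [272,280): 8 bp

[5,5,5,5,7,7,7,7,8,8,9,9,9,10,10,11,11,12,12,13,13,13,14,14,16,20,20]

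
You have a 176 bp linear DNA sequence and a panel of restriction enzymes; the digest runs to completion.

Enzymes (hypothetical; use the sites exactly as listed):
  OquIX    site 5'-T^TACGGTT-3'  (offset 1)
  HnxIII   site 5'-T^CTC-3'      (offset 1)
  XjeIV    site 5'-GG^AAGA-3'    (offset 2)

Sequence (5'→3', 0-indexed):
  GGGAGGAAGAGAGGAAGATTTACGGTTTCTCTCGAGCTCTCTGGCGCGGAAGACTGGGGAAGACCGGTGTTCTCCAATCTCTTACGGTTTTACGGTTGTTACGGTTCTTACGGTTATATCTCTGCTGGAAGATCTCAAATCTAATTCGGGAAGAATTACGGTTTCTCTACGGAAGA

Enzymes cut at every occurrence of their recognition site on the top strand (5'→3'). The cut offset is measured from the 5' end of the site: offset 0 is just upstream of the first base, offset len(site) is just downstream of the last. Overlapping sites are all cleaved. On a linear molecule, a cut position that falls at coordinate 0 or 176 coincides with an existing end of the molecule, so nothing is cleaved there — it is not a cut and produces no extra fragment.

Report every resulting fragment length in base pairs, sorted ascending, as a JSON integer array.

Site scan:
  OquIX TTACGGTT/1: at [19, 81, 89, 98, 107, 155] ⇒ [20, 82, 90, 99, 108, 156]
  HnxIII TCTC/1: at [27, 29, 37, 70, 77, 118, 132, 163] ⇒ [28, 30, 38, 71, 78, 119, 133, 164]
  XjeIV GGAAGA/2: at [4, 12, 47, 57, 126, 148, 170] ⇒ [6, 14, 49, 59, 128, 150, 172]

All cut coordinates (distinct, sorted): [6, 14, 20, 28, 30, 38, 49, 59, 71, 78, 82, 90, 99, 108, 119, 128, 133, 150, 156, 164, 172]

Fragment lengths:
  [0,6): 6 bp
  [6,14): 8 bp
  [14,20): 6 bp
  [20,28): 8 bp
  [28,30): 2 bp
  [30,38): 8 bp
  [38,49): 11 bp
  [49,59): 10 bp
  [59,71): 12 bp
  [71,78): 7 bp
  [78,82): 4 bp
  [82,90): 8 bp
  [90,99): 9 bp
  [99,108): 9 bp
  [108,119): 11 bp
  [119,128): 9 bp
  [128,133): 5 bp
  [133,150): 17 bp
  [150,156): 6 bp
  [156,164): 8 bp
  [164,172): 8 bp
  [172,176): 4 bp

[2,4,4,5,6,6,6,7,8,8,8,8,8,8,9,9,9,10,11,11,12,17]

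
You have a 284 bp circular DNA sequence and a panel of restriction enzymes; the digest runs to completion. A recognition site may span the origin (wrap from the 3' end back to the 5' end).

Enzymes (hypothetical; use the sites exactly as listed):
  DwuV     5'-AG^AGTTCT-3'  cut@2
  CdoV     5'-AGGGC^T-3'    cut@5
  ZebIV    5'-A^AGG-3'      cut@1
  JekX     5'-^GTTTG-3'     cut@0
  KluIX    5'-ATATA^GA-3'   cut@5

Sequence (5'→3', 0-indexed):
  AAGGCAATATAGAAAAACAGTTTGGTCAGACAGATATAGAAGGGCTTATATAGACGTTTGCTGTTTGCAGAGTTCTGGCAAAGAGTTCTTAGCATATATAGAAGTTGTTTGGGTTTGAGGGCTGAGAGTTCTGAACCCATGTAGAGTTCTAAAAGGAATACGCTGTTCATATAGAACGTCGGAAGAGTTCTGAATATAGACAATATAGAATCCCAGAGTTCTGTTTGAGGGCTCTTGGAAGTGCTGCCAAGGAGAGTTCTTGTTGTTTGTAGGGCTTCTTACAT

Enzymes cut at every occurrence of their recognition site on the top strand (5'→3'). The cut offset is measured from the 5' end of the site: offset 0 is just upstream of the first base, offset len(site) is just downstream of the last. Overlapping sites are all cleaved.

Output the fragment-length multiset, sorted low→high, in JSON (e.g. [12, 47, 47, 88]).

[2,3,4,5,5,6,6,6,7,7,8,8,9,9,9,10,10,10,10,10,11,12,13,13,17,17,18,19,20]

Site scan:
  DwuV (AGAGTTCT, off=2): starts [68, 81, 124, 142, 183, 214, 252] → cuts [70, 83, 126, 144, 185, 216, 254]
  CdoV (AGGGCT, off=5): starts [40, 117, 227, 270] → cuts [45, 122, 232, 275]
  ZebIV (AAGG, off=1): starts [0, 39, 152, 248] → cuts [1, 40, 153, 249]
  JekX (GTTTG, off=0): starts [19, 55, 62, 106, 112, 222, 264] → cuts [19, 55, 62, 106, 112, 222, 264]
  KluIX (ATATAGA, off=5): starts [6, 33, 47, 95, 168, 193, 202] → cuts [11, 38, 52, 100, 173, 198, 207]

Pooled cuts: [1, 11, 19, 38, 40, 45, 52, 55, 62, 70, 83, 100, 106, 112, 122, 126, 144, 153, 173, 185, 198, 207, 216, 222, 232, 249, 254, 264, 275]

Fragments:
  1→11: 10 bp
  11→19: 8 bp
  19→38: 19 bp
  38→40: 2 bp
  40→45: 5 bp
  45→52: 7 bp
  52→55: 3 bp
  55→62: 7 bp
  62→70: 8 bp
  70→83: 13 bp
  83→100: 17 bp
  100→106: 6 bp
  106→112: 6 bp
  112→122: 10 bp
  122→126: 4 bp
  126→144: 18 bp
  144→153: 9 bp
  153→173: 20 bp
  173→185: 12 bp
  185→198: 13 bp
  198→207: 9 bp
  207→216: 9 bp
  216→222: 6 bp
  222→232: 10 bp
  232→249: 17 bp
  249→254: 5 bp
  254→264: 10 bp
  264→275: 11 bp
  275→1 (wrap): 284-275+1 = 10 bp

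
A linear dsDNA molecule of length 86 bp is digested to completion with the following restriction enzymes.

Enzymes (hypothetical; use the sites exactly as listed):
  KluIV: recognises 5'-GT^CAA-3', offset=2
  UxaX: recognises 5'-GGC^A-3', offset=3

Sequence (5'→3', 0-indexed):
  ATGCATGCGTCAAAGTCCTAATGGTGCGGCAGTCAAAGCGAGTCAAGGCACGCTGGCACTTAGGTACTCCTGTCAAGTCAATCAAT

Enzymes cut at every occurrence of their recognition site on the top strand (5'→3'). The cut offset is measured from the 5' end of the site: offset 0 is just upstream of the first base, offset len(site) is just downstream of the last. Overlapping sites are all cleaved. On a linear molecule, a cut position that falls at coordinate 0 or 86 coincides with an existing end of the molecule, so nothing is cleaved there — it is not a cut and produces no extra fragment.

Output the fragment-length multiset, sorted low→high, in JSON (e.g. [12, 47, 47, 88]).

[3,5,6,8,8,10,10,16,20]

Site scan:
  KluIV (GTCAA, off=2): starts [8, 31, 41, 71, 76] → cuts [10, 33, 43, 73, 78]
  UxaX (GGCA, off=3): starts [27, 46, 54] → cuts [30, 49, 57]

All cut coordinates (distinct, sorted): [10, 30, 33, 43, 49, 57, 73, 78]

Fragments:
  [0,10): 10 bp
  [10,30): 20 bp
  [30,33): 3 bp
  [33,43): 10 bp
  [43,49): 6 bp
  [49,57): 8 bp
  [57,73): 16 bp
  [73,78): 5 bp
  [78,86): 8 bp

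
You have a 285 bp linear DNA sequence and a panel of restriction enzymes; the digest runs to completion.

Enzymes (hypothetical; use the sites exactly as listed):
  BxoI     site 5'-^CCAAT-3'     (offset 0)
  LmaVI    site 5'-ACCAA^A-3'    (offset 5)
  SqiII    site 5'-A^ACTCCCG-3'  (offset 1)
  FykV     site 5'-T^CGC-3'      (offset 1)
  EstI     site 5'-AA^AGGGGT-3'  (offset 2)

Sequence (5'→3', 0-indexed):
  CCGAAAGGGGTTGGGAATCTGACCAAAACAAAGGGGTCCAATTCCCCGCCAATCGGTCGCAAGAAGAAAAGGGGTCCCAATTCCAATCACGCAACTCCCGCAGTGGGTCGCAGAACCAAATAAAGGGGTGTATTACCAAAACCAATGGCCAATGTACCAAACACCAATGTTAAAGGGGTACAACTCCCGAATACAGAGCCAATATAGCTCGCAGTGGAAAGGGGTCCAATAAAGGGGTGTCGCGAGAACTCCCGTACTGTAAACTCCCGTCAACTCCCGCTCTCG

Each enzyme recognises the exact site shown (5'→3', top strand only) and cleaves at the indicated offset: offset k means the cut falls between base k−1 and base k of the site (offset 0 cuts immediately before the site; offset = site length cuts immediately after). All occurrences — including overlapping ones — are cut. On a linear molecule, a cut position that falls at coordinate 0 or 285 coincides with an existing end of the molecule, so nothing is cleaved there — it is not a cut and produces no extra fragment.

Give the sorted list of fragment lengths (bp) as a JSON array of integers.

Scan for sites:
  BxoI CCAAT/0: at [37, 48, 76, 82, 141, 148, 163, 198, 225] ⇒ [37, 48, 76, 82, 141, 148, 163, 198, 225]
  LmaVI ACCAAA/5: at [21, 114, 134, 155] ⇒ [26, 119, 139, 160]
  SqiII AACTCCCG/1: at [92, 181, 246, 261, 271] ⇒ [93, 182, 247, 262, 272]
  FykV TCGC/1: at [56, 107, 208, 239] ⇒ [57, 108, 209, 240]
  EstI AAAGGGGT/2: at [3, 29, 67, 121, 171, 217, 230] ⇒ [5, 31, 69, 123, 173, 219, 232]

Pooled cuts: [5, 26, 31, 37, 48, 57, 69, 76, 82, 93, 108, 119, 123, 139, 141, 148, 160, 163, 173, 182, 198, 209, 219, 225, 232, 240, 247, 262, 272]

Fragment lengths:
  [0,5): 5 bp
  [5,26): 21 bp
  [26,31): 5 bp
  [31,37): 6 bp
  [37,48): 11 bp
  [48,57): 9 bp
  [57,69): 12 bp
  [69,76): 7 bp
  [76,82): 6 bp
  [82,93): 11 bp
  [93,108): 15 bp
  [108,119): 11 bp
  [119,123): 4 bp
  [123,139): 16 bp
  [139,141): 2 bp
  [141,148): 7 bp
  [148,160): 12 bp
  [160,163): 3 bp
  [163,173): 10 bp
  [173,182): 9 bp
  [182,198): 16 bp
  [198,209): 11 bp
  [209,219): 10 bp
  [219,225): 6 bp
  [225,232): 7 bp
  [232,240): 8 bp
  [240,247): 7 bp
  [247,262): 15 bp
  [262,272): 10 bp
  [272,285): 13 bp

[2,3,4,5,5,6,6,6,7,7,7,7,8,9,9,10,10,10,11,11,11,11,12,12,13,15,15,16,16,21]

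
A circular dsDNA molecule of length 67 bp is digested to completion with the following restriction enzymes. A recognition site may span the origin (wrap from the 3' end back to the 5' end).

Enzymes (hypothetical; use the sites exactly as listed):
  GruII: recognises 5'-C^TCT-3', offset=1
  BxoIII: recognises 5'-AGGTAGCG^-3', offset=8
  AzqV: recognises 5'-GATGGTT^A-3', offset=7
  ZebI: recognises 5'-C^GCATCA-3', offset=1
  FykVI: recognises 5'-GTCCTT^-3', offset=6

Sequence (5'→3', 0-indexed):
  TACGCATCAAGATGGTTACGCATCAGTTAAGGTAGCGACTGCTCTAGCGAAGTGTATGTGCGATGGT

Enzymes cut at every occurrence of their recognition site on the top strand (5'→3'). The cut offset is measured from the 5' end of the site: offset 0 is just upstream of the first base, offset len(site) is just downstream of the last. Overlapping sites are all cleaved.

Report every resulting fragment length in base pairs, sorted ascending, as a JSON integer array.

[2,2,5,14,18,26]

Scan for sites:
  GruII CTCT/1: at [41] ⇒ [42]
  BxoIII AGGTAGCG/8: at [29] ⇒ [37]
  AzqV GATGGTTA/7: at [10, 61] ⇒ [1, 17]
  ZebI CGCATCA/1: at [2, 18] ⇒ [3, 19]
  FykVI (GTCCTT, off=6): no sites

All cut coordinates (distinct, sorted): [1, 3, 17, 19, 37, 42]

Fragments:
  1→3: 2 bp
  3→17: 14 bp
  17→19: 2 bp
  19→37: 18 bp
  37→42: 5 bp
  42→1 (wrap): 67-42+1 = 26 bp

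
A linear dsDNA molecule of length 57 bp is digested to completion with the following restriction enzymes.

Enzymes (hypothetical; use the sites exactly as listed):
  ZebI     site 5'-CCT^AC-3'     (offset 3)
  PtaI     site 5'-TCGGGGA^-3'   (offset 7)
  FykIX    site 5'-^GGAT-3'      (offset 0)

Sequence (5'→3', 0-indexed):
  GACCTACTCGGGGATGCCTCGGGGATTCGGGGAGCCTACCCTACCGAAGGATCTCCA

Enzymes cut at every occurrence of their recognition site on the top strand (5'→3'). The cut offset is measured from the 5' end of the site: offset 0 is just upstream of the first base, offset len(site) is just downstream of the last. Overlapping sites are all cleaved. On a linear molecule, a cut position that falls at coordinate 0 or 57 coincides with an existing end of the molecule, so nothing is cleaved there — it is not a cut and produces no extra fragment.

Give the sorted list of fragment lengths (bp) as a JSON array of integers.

Scan for sites:
  ZebI CCTAC/3: at [2, 34, 39] ⇒ [5, 37, 42]
  PtaI TCGGGGA/7: at [7, 18, 26] ⇒ [14, 25, 33]
  FykIX GGAT/0: at [11, 22, 48] ⇒ [11, 22, 48]

Pooled cuts: [5, 11, 14, 22, 25, 33, 37, 42, 48]

Fragment lengths:
  [0,5): 5 bp
  [5,11): 6 bp
  [11,14): 3 bp
  [14,22): 8 bp
  [22,25): 3 bp
  [25,33): 8 bp
  [33,37): 4 bp
  [37,42): 5 bp
  [42,48): 6 bp
  [48,57): 9 bp

[3,3,4,5,5,6,6,8,8,9]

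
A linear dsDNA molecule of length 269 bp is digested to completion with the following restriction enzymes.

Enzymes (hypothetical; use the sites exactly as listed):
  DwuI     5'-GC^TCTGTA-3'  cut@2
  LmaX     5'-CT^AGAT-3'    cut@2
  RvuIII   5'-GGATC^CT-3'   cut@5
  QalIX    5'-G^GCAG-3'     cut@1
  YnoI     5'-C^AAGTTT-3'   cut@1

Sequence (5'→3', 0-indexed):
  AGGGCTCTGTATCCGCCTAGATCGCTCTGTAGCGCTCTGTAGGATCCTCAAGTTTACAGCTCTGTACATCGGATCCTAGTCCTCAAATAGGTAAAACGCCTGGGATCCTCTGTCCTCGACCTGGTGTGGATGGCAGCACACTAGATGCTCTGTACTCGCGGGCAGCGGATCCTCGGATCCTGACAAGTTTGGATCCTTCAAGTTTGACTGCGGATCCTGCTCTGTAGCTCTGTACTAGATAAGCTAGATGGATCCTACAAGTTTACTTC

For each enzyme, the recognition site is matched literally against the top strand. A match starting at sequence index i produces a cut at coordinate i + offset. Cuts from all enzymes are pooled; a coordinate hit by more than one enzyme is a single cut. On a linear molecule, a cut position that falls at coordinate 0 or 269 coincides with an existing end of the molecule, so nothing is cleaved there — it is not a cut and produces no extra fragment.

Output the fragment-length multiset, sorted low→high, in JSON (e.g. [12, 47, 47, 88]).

[3,4,4,4,5,5,6,7,8,8,8,9,9,10,10,10,11,11,11,11,13,13,15,17,25,32]

Scan for sites:
  DwuI GCTCTGTA/2: at [3, 23, 33, 58, 146, 218, 226] ⇒ [5, 25, 35, 60, 148, 220, 228]
  LmaX CTAGAT/2: at [16, 140, 234, 243] ⇒ [18, 142, 236, 245]
  RvuIII GGATCCT/5: at [41, 70, 102, 166, 174, 190, 211, 249] ⇒ [46, 75, 107, 171, 179, 195, 216, 254]
  QalIX GGCAG/1: at [131, 160] ⇒ [132, 161]
  YnoI CAAGTTT/1: at [48, 183, 198, 257] ⇒ [49, 184, 199, 258]

Pooled cuts: [5, 18, 25, 35, 46, 49, 60, 75, 107, 132, 142, 148, 161, 171, 179, 184, 195, 199, 216, 220, 228, 236, 245, 254, 258]

Fragment lengths:
  [0,5): 5 bp
  [5,18): 13 bp
  [18,25): 7 bp
  [25,35): 10 bp
  [35,46): 11 bp
  [46,49): 3 bp
  [49,60): 11 bp
  [60,75): 15 bp
  [75,107): 32 bp
  [107,132): 25 bp
  [132,142): 10 bp
  [142,148): 6 bp
  [148,161): 13 bp
  [161,171): 10 bp
  [171,179): 8 bp
  [179,184): 5 bp
  [184,195): 11 bp
  [195,199): 4 bp
  [199,216): 17 bp
  [216,220): 4 bp
  [220,228): 8 bp
  [228,236): 8 bp
  [236,245): 9 bp
  [245,254): 9 bp
  [254,258): 4 bp
  [258,269): 11 bp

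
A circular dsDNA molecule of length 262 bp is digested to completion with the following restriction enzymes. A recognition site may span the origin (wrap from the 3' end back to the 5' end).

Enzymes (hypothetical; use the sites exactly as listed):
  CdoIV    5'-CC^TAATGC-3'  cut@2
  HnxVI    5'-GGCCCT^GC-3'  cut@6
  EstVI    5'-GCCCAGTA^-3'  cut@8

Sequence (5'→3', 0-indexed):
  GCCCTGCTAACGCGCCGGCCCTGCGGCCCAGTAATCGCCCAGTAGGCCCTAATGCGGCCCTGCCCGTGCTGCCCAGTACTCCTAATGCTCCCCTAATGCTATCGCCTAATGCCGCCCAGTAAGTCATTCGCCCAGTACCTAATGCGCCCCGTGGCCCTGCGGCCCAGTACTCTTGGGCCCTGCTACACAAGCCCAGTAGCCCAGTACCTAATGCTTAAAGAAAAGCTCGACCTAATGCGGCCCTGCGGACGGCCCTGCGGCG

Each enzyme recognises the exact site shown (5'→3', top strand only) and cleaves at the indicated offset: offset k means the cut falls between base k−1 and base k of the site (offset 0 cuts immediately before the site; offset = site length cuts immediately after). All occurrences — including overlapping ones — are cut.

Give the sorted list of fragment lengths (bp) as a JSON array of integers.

[2,2,4,5,8,11,11,11,11,11,12,12,12,12,13,15,16,17,17,17,19,24]

Site scan:
  CdoIV CCTAATGC/2: at [47, 80, 91, 104, 137, 206, 230] ⇒ [49, 82, 93, 106, 139, 208, 232]
  HnxVI GGCCCTGC/6: at [16, 55, 152, 175, 238, 250, 261] ⇒ [5, 22, 61, 158, 181, 244, 256]
  EstVI GCCCAGTA/8: at [25, 36, 70, 113, 129, 161, 190, 198] ⇒ [33, 44, 78, 121, 137, 169, 198, 206]

All cut coordinates (distinct, sorted): [5, 22, 33, 44, 49, 61, 78, 82, 93, 106, 121, 137, 139, 158, 169, 181, 198, 206, 208, 232, 244, 256]

Fragment lengths:
  5→22: 17 bp
  22→33: 11 bp
  33→44: 11 bp
  44→49: 5 bp
  49→61: 12 bp
  61→78: 17 bp
  78→82: 4 bp
  82→93: 11 bp
  93→106: 13 bp
  106→121: 15 bp
  121→137: 16 bp
  137→139: 2 bp
  139→158: 19 bp
  158→169: 11 bp
  169→181: 12 bp
  181→198: 17 bp
  198→206: 8 bp
  206→208: 2 bp
  208→232: 24 bp
  232→244: 12 bp
  244→256: 12 bp
  256→5 (wrap): 262-256+5 = 11 bp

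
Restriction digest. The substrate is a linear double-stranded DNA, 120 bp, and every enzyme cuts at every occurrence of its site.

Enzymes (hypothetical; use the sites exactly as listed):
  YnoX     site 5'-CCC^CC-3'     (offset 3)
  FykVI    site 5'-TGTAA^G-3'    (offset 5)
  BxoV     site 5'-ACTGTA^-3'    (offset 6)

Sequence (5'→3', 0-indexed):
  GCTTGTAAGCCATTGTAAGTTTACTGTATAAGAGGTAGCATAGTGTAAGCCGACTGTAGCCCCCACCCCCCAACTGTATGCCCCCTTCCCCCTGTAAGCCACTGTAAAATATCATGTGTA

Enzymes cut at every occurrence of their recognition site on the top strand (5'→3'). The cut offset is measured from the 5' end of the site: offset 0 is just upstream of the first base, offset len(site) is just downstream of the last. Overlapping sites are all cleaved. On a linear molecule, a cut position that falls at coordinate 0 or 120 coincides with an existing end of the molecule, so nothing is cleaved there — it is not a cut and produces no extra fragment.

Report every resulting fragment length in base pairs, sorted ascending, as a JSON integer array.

[1,4,5,6,7,7,8,9,9,10,10,10,14,20]

Site scan:
  YnoX (CCCCC, off=3): starts [59, 65, 66, 80, 87] → cuts [62, 68, 69, 83, 90]
  FykVI (TGTAAG, off=5): starts [3, 13, 43, 92] → cuts [8, 18, 48, 97]
  BxoV (ACTGTA, off=6): starts [22, 52, 72, 100] → cuts [28, 58, 78, 106]

All cut coordinates (distinct, sorted): [8, 18, 28, 48, 58, 62, 68, 69, 78, 83, 90, 97, 106]

Fragment lengths:
  [0,8): 8 bp
  [8,18): 10 bp
  [18,28): 10 bp
  [28,48): 20 bp
  [48,58): 10 bp
  [58,62): 4 bp
  [62,68): 6 bp
  [68,69): 1 bp
  [69,78): 9 bp
  [78,83): 5 bp
  [83,90): 7 bp
  [90,97): 7 bp
  [97,106): 9 bp
  [106,120): 14 bp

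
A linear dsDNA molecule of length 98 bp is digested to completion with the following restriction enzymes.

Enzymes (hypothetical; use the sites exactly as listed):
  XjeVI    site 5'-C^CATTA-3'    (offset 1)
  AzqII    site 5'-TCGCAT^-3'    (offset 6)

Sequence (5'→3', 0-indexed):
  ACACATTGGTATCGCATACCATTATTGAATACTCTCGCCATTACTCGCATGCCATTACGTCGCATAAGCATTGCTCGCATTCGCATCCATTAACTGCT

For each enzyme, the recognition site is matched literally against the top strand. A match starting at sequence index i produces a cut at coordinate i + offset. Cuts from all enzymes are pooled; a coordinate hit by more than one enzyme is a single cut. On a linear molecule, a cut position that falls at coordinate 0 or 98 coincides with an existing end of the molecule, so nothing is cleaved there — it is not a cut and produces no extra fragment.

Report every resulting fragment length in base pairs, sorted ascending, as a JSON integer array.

Scan for sites:
  XjeVI CCATTA/1: at [18, 37, 51, 86] ⇒ [19, 38, 52, 87]
  AzqII TCGCAT/6: at [11, 44, 59, 74, 80] ⇒ [17, 50, 65, 80, 86]

Pooled cuts: [17, 19, 38, 50, 52, 65, 80, 86, 87]

Fragment lengths:
  [0,17): 17 bp
  [17,19): 2 bp
  [19,38): 19 bp
  [38,50): 12 bp
  [50,52): 2 bp
  [52,65): 13 bp
  [65,80): 15 bp
  [80,86): 6 bp
  [86,87): 1 bp
  [87,98): 11 bp

[1,2,2,6,11,12,13,15,17,19]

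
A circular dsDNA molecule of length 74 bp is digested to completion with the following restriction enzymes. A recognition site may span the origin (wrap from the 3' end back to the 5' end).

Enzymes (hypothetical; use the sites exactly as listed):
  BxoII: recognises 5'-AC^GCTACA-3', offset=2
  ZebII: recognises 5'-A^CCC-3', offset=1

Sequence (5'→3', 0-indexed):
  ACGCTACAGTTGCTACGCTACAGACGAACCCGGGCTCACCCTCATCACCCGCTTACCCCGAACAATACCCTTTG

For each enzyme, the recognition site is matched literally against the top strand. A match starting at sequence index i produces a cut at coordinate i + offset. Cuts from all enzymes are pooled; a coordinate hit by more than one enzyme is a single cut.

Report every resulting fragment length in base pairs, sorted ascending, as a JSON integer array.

Site scan:
  BxoII (ACGCTACA, off=2): starts [0, 14] → cuts [2, 16]
  ZebII (ACCC, off=1): starts [27, 37, 46, 54, 66] → cuts [28, 38, 47, 55, 67]

All cut coordinates (distinct, sorted): [2, 16, 28, 38, 47, 55, 67]

Fragments:
  2→16: 14 bp
  16→28: 12 bp
  28→38: 10 bp
  38→47: 9 bp
  47→55: 8 bp
  55→67: 12 bp
  67→2 (wrap): 74-67+2 = 9 bp

[8,9,9,10,12,12,14]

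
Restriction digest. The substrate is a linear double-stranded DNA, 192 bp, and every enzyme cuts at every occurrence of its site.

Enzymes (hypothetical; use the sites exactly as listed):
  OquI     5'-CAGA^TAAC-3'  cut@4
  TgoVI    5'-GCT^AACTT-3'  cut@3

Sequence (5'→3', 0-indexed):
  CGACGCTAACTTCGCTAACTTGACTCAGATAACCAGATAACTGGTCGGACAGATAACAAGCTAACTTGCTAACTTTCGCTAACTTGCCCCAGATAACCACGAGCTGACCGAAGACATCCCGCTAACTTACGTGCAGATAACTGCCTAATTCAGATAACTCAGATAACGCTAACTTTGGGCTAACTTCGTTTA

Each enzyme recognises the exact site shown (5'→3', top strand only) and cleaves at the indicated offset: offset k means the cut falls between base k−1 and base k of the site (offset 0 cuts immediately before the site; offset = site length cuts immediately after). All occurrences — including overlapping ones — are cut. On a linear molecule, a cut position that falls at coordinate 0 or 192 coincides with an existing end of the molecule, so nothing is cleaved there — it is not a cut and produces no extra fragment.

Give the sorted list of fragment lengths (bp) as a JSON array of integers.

[7,7,8,8,9,9,9,10,11,11,13,13,14,16,17,30]

Site scan:
  OquI CAGATAAC/4: at [25, 33, 49, 89, 133, 150, 159] ⇒ [29, 37, 53, 93, 137, 154, 163]
  TgoVI GCTAACTT/3: at [4, 13, 59, 67, 77, 120, 167, 178] ⇒ [7, 16, 62, 70, 80, 123, 170, 181]

Pooled cuts: [7, 16, 29, 37, 53, 62, 70, 80, 93, 123, 137, 154, 163, 170, 181]

Fragments:
  [0,7): 7 bp
  [7,16): 9 bp
  [16,29): 13 bp
  [29,37): 8 bp
  [37,53): 16 bp
  [53,62): 9 bp
  [62,70): 8 bp
  [70,80): 10 bp
  [80,93): 13 bp
  [93,123): 30 bp
  [123,137): 14 bp
  [137,154): 17 bp
  [154,163): 9 bp
  [163,170): 7 bp
  [170,181): 11 bp
  [181,192): 11 bp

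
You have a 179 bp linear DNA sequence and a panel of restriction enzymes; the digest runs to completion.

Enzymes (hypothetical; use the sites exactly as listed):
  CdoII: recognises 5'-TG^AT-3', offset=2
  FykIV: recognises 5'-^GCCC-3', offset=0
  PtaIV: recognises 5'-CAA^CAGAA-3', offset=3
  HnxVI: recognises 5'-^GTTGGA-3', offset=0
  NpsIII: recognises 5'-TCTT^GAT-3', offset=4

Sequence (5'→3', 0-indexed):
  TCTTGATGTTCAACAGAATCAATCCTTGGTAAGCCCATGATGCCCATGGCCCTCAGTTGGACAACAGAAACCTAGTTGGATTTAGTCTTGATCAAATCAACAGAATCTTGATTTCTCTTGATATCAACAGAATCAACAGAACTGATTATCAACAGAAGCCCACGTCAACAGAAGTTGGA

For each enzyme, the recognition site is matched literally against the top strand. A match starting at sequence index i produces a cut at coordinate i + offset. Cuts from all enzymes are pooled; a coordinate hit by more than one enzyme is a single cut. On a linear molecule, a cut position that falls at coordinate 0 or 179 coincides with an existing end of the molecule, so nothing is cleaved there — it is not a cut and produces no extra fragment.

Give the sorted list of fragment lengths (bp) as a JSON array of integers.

[1,1,1,1,2,4,5,5,6,7,7,7,7,8,8,8,9,9,9,9,10,10,11,15,19]

Scan for sites:
  CdoII (TGAT, off=2): starts [3, 37, 88, 108, 118, 142] → cuts [5, 39, 90, 110, 120, 144]
  FykIV (GCCC, off=0): starts [32, 41, 48, 157] → cuts [32, 41, 48, 157]
  PtaIV (CAACAGAA, off=3): starts [10, 61, 97, 124, 133, 149, 165] → cuts [13, 64, 100, 127, 136, 152, 168]
  HnxVI (GTTGGA, off=0): starts [55, 74, 173] → cuts [55, 74, 173]
  NpsIII (TCTTGAT, off=4): starts [0, 85, 105, 115] → cuts [4, 89, 109, 119]

Pooled cuts: [4, 5, 13, 32, 39, 41, 48, 55, 64, 74, 89, 90, 100, 109, 110, 119, 120, 127, 136, 144, 152, 157, 168, 173]

Fragment lengths:
  [0,4): 4 bp
  [4,5): 1 bp
  [5,13): 8 bp
  [13,32): 19 bp
  [32,39): 7 bp
  [39,41): 2 bp
  [41,48): 7 bp
  [48,55): 7 bp
  [55,64): 9 bp
  [64,74): 10 bp
  [74,89): 15 bp
  [89,90): 1 bp
  [90,100): 10 bp
  [100,109): 9 bp
  [109,110): 1 bp
  [110,119): 9 bp
  [119,120): 1 bp
  [120,127): 7 bp
  [127,136): 9 bp
  [136,144): 8 bp
  [144,152): 8 bp
  [152,157): 5 bp
  [157,168): 11 bp
  [168,173): 5 bp
  [173,179): 6 bp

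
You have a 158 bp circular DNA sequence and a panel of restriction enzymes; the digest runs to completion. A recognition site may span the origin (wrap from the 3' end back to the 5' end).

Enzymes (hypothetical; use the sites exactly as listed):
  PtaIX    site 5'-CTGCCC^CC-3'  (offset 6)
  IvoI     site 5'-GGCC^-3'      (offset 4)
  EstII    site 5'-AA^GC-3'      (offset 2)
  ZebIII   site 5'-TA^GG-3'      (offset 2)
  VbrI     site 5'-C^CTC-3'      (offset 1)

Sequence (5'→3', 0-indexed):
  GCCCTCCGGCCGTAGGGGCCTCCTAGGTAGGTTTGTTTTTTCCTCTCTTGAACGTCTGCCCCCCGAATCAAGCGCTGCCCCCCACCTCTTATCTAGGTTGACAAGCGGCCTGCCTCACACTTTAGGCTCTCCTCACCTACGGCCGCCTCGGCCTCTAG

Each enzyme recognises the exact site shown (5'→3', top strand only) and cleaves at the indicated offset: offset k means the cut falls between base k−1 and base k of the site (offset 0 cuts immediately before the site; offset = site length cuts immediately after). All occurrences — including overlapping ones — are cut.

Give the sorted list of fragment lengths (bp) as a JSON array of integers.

[1,1,2,3,3,4,4,4,5,5,5,6,6,7,8,9,9,10,10,11,13,13,19]

Scan for sites:
  PtaIX CTGCCCCC/6: at [55, 74] ⇒ [61, 80]
  IvoI GGCC/4: at [7, 16, 106, 140, 149, 157] ⇒ [3, 11, 20, 110, 144, 153]
  EstII AAGC/2: at [69, 102] ⇒ [71, 104]
  ZebIII TAGG/2: at [12, 23, 27, 93, 122, 155] ⇒ [14, 25, 29, 95, 124, 157]
  VbrI CCTC/1: at [2, 18, 41, 84, 112, 130, 145, 151] ⇒ [3, 19, 42, 85, 113, 131, 146, 152]

All cut coordinates (distinct, sorted): [3, 11, 14, 19, 20, 25, 29, 42, 61, 71, 80, 85, 95, 104, 110, 113, 124, 131, 144, 146, 152, 153, 157]

Fragment lengths:
  3→11: 8 bp
  11→14: 3 bp
  14→19: 5 bp
  19→20: 1 bp
  20→25: 5 bp
  25→29: 4 bp
  29→42: 13 bp
  42→61: 19 bp
  61→71: 10 bp
  71→80: 9 bp
  80→85: 5 bp
  85→95: 10 bp
  95→104: 9 bp
  104→110: 6 bp
  110→113: 3 bp
  113→124: 11 bp
  124→131: 7 bp
  131→144: 13 bp
  144→146: 2 bp
  146→152: 6 bp
  152→153: 1 bp
  153→157: 4 bp
  157→3 (wrap): 158-157+3 = 4 bp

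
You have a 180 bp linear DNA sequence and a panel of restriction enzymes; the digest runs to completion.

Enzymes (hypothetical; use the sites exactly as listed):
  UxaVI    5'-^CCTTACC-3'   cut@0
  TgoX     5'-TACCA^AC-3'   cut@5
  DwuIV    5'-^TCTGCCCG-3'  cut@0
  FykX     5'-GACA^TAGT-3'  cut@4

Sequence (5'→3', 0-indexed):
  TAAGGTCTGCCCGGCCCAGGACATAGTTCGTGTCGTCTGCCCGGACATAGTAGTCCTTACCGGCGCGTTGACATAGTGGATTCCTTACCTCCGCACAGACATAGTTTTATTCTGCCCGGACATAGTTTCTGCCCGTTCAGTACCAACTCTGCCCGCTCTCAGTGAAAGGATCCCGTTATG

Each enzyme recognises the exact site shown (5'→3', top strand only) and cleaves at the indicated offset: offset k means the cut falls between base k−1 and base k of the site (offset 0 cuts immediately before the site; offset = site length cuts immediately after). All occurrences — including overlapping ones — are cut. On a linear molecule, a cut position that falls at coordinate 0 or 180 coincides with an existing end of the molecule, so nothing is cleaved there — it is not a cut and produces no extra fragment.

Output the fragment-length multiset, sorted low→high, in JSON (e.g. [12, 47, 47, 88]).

[2,5,5,7,9,9,12,12,12,18,18,19,19,33]

Per-enzyme occurrences:
  UxaVI CCTTACC/0: at [54, 82] ⇒ [54, 82]
  TgoX TACCAAC/5: at [140] ⇒ [145]
  DwuIV TCTGCCCG/0: at [5, 35, 110, 127, 147] ⇒ [5, 35, 110, 127, 147]
  FykX GACATAGT/4: at [19, 43, 69, 97, 118] ⇒ [23, 47, 73, 101, 122]

All cut coordinates (distinct, sorted): [5, 23, 35, 47, 54, 73, 82, 101, 110, 122, 127, 145, 147]

Fragment lengths:
  [0,5): 5 bp
  [5,23): 18 bp
  [23,35): 12 bp
  [35,47): 12 bp
  [47,54): 7 bp
  [54,73): 19 bp
  [73,82): 9 bp
  [82,101): 19 bp
  [101,110): 9 bp
  [110,122): 12 bp
  [122,127): 5 bp
  [127,145): 18 bp
  [145,147): 2 bp
  [147,180): 33 bp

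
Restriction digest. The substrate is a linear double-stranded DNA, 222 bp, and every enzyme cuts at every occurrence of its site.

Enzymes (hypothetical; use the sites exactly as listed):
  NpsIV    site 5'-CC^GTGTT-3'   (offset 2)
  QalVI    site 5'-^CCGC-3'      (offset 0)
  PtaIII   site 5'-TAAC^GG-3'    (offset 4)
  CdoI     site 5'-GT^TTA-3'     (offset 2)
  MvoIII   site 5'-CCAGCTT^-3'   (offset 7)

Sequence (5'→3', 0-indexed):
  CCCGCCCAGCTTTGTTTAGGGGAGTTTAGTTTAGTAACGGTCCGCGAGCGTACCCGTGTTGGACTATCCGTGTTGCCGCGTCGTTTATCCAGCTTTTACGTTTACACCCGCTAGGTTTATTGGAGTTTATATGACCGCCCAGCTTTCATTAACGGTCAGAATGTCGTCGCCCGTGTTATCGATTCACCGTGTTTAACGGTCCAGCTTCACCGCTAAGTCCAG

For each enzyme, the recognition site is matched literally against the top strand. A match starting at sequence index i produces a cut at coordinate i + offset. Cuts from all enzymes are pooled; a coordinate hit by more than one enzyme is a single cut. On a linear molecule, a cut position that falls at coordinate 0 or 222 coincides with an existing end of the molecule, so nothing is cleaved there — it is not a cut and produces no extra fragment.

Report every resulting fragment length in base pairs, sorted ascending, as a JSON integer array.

[1,2,3,3,4,5,5,6,6,6,8,8,8,9,9,10,10,10,11,11,11,13,14,14,16,19]

Scan for sites:
  NpsIV CCGTGTT/2: at [53, 67, 170, 186] ⇒ [55, 69, 172, 188]
  QalVI CCGC/0: at [1, 41, 75, 107, 134, 209] ⇒ [1, 41, 75, 107, 134, 209]
  PtaIII TAACGG/4: at [34, 149, 193] ⇒ [38, 153, 197]
  CdoI GTTTA/2: at [13, 23, 28, 82, 99, 114, 124, 190] ⇒ [15, 25, 30, 84, 101, 116, 126, 192]
  MvoIII CCAGCTT/7: at [5, 88, 138, 200] ⇒ [12, 95, 145, 207]

Pooled cuts: [1, 12, 15, 25, 30, 38, 41, 55, 69, 75, 84, 95, 101, 107, 116, 126, 134, 145, 153, 172, 188, 192, 197, 207, 209]

Fragments:
  [0,1): 1 bp
  [1,12): 11 bp
  [12,15): 3 bp
  [15,25): 10 bp
  [25,30): 5 bp
  [30,38): 8 bp
  [38,41): 3 bp
  [41,55): 14 bp
  [55,69): 14 bp
  [69,75): 6 bp
  [75,84): 9 bp
  [84,95): 11 bp
  [95,101): 6 bp
  [101,107): 6 bp
  [107,116): 9 bp
  [116,126): 10 bp
  [126,134): 8 bp
  [134,145): 11 bp
  [145,153): 8 bp
  [153,172): 19 bp
  [172,188): 16 bp
  [188,192): 4 bp
  [192,197): 5 bp
  [197,207): 10 bp
  [207,209): 2 bp
  [209,222): 13 bp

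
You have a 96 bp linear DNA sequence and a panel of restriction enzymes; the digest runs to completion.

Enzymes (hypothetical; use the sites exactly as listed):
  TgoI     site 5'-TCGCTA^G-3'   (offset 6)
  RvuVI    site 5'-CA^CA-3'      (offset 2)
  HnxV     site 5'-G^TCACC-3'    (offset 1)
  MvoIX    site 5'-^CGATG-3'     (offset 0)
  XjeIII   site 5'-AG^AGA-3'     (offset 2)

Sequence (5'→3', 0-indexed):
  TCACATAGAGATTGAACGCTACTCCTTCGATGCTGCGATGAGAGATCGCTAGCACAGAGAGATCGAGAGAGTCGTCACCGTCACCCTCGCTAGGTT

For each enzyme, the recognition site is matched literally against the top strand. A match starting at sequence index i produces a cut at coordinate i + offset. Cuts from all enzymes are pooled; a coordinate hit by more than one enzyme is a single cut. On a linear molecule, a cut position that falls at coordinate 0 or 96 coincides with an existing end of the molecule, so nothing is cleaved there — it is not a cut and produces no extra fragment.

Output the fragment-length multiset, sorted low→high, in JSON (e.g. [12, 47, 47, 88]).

[2,3,3,3,4,5,6,7,7,8,8,9,12,19]

Site scan:
  TgoI (TCGCTAG, off=6): starts [45, 86] → cuts [51, 92]
  RvuVI (CACA, off=2): starts [1, 52] → cuts [3, 54]
  HnxV (GTCACC, off=1): starts [73, 79] → cuts [74, 80]
  MvoIX (CGATG, off=0): starts [27, 35] → cuts [27, 35]
  XjeIII (AGAGA, off=2): starts [6, 40, 55, 57, 65] → cuts [8, 42, 57, 59, 67]

All cut coordinates (distinct, sorted): [3, 8, 27, 35, 42, 51, 54, 57, 59, 67, 74, 80, 92]

Fragment lengths:
  [0,3): 3 bp
  [3,8): 5 bp
  [8,27): 19 bp
  [27,35): 8 bp
  [35,42): 7 bp
  [42,51): 9 bp
  [51,54): 3 bp
  [54,57): 3 bp
  [57,59): 2 bp
  [59,67): 8 bp
  [67,74): 7 bp
  [74,80): 6 bp
  [80,92): 12 bp
  [92,96): 4 bp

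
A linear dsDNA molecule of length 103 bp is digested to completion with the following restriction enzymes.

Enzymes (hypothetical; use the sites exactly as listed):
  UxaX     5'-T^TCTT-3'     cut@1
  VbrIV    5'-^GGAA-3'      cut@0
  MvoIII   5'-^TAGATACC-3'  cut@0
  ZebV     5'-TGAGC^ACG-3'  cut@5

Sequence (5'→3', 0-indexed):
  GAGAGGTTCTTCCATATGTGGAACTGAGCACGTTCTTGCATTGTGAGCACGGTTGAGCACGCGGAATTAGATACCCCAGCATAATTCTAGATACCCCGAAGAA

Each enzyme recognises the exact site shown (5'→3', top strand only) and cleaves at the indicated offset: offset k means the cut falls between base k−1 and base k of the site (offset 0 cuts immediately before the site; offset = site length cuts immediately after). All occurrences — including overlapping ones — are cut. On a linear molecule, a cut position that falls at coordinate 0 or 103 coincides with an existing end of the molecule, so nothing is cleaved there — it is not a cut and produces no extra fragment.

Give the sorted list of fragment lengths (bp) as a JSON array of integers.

[4,4,5,7,10,10,12,15,16,20]

Per-enzyme occurrences:
  UxaX (TTCTT, off=1): starts [6, 32] → cuts [7, 33]
  VbrIV (GGAA, off=0): starts [19, 62] → cuts [19, 62]
  MvoIII (TAGATACC, off=0): starts [67, 87] → cuts [67, 87]
  ZebV (TGAGCACG, off=5): starts [24, 43, 53] → cuts [29, 48, 58]

All cut coordinates (distinct, sorted): [7, 19, 29, 33, 48, 58, 62, 67, 87]

Fragment lengths:
  [0,7): 7 bp
  [7,19): 12 bp
  [19,29): 10 bp
  [29,33): 4 bp
  [33,48): 15 bp
  [48,58): 10 bp
  [58,62): 4 bp
  [62,67): 5 bp
  [67,87): 20 bp
  [87,103): 16 bp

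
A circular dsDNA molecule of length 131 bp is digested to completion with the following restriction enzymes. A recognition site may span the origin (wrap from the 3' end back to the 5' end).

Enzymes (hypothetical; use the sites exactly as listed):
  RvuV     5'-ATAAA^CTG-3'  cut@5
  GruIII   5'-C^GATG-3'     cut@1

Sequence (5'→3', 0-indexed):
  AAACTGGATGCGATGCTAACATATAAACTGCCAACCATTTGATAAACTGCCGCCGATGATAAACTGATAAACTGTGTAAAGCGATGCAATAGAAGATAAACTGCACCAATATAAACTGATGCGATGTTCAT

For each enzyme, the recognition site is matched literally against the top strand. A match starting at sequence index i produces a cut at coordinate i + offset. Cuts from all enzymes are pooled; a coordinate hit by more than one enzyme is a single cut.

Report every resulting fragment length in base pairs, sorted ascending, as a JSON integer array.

[7,8,8,8,9,11,12,15,16,18,19]

Site scan:
  RvuV (ATAAACTG, off=5): starts [22, 41, 58, 66, 95, 110, 129] → cuts [3, 27, 46, 63, 71, 100, 115]
  GruIII (CGATG, off=1): starts [10, 53, 81, 121] → cuts [11, 54, 82, 122]

All cut coordinates (distinct, sorted): [3, 11, 27, 46, 54, 63, 71, 82, 100, 115, 122]

Fragments:
  3→11: 8 bp
  11→27: 16 bp
  27→46: 19 bp
  46→54: 8 bp
  54→63: 9 bp
  63→71: 8 bp
  71→82: 11 bp
  82→100: 18 bp
  100→115: 15 bp
  115→122: 7 bp
  122→3 (wrap): 131-122+3 = 12 bp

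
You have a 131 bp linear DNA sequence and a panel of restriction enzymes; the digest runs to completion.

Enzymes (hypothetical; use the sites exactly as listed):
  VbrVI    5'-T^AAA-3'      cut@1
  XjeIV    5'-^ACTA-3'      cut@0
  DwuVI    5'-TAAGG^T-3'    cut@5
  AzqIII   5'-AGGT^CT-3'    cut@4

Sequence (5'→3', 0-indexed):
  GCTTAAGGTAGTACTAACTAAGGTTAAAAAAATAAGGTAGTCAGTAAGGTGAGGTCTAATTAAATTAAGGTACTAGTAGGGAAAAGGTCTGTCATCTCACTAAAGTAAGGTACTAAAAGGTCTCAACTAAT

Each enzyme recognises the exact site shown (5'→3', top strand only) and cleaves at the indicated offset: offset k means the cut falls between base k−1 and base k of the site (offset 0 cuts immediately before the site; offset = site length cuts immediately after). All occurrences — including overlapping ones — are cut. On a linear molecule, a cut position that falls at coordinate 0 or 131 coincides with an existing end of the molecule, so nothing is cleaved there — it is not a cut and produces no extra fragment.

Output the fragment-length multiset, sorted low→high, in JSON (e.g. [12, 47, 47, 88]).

Scan for sites:
  VbrVI TAAA/1: at [24, 60, 100, 113] ⇒ [25, 61, 101, 114]
  XjeIV ACTA/0: at [12, 16, 71, 98, 111, 125] ⇒ [12, 16, 71, 98, 111, 125]
  DwuVI TAAGGT/5: at [3, 18, 32, 44, 65, 105] ⇒ [8, 23, 37, 49, 70, 110]
  AzqIII AGGTCT/4: at [51, 84, 117] ⇒ [55, 88, 121]

Pooled cuts: [8, 12, 16, 23, 25, 37, 49, 55, 61, 70, 71, 88, 98, 101, 110, 111, 114, 121, 125]

Fragments:
  [0,8): 8 bp
  [8,12): 4 bp
  [12,16): 4 bp
  [16,23): 7 bp
  [23,25): 2 bp
  [25,37): 12 bp
  [37,49): 12 bp
  [49,55): 6 bp
  [55,61): 6 bp
  [61,70): 9 bp
  [70,71): 1 bp
  [71,88): 17 bp
  [88,98): 10 bp
  [98,101): 3 bp
  [101,110): 9 bp
  [110,111): 1 bp
  [111,114): 3 bp
  [114,121): 7 bp
  [121,125): 4 bp
  [125,131): 6 bp

[1,1,2,3,3,4,4,4,6,6,6,7,7,8,9,9,10,12,12,17]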